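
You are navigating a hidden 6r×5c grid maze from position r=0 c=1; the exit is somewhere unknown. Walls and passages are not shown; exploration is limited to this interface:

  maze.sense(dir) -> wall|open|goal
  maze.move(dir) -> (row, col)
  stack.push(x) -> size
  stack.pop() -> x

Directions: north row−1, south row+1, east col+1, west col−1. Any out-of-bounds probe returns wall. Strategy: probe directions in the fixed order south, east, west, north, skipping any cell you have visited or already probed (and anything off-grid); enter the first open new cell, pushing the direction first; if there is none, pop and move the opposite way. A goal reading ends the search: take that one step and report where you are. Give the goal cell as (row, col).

Now I run sense with dir='south', yielding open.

Invoking push with x='south', and observe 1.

Calling move with dir='south', → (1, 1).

I run sense with dir='south', and observe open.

I run push with x='south', → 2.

I call move with dir='south', : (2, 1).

Next I call sense with dir='south', giving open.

Then push with x='south', and observe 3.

Calling move with dir='south', which returns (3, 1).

I use sense with dir='south', yielding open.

I call push with x='south', → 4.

Now I run move with dir='south', — result: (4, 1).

I run sense with dir='south', → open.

Calling push with x='south', giving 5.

Next I call move with dir='south', yielding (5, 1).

I use sense with dir='east', — result: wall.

Calling sense with dir='west', and observe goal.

Calling move with dir='west', giving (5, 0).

Answer: (5, 0)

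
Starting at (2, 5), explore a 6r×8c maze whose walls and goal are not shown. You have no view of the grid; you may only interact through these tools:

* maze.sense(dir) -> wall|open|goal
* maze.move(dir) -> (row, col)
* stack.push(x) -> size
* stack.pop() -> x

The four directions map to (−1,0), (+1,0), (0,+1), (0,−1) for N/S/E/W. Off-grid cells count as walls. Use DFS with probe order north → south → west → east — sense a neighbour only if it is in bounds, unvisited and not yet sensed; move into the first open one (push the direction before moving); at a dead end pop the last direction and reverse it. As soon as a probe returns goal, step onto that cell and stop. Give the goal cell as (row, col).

;; sense(dir→north) ~> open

;; push(x→north) ~> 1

;; move(dir→north) ~> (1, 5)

;; sense(dir→north) ~> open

;; push(x→north) ~> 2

;; move(dir→north) ~> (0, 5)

;; sense(dir→west) ~> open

;; push(x→west) ~> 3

;; move(dir→west) ~> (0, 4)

;; sense(dir→south) ~> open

;; push(x→south) ~> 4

;; move(dir→south) ~> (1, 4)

;; sense(dir→south) ~> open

;; push(x→south) ~> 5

;; move(dir→south) ~> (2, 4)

;; sense(dir→south) ~> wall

;; sense(dir→west) ~> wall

;; pop() ~> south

;; move(dir→north) ~> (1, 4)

;; sense(dir→west) ~> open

;; push(x→west) ~> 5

;; move(dir→west) ~> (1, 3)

;; sense(dir→north) ~> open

;; push(x→north) ~> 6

;; move(dir→north) ~> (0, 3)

;; sense(dir→west) ~> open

;; push(x→west) ~> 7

;; move(dir→west) ~> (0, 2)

;; sense(dir→south) ~> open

;; push(x→south) ~> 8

;; move(dir→south) ~> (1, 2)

;; sense(dir→south) ~> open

;; push(x→south) ~> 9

;; move(dir→south) ~> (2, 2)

;; sense(dir→south) ~> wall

;; sense(dir→west) ~> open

;; push(x→west) ~> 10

;; move(dir→west) ~> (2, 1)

;; sense(dir→north) ~> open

;; push(x→north) ~> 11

;; move(dir→north) ~> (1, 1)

;; sense(dir→north) ~> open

;; push(x→north) ~> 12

;; move(dir→north) ~> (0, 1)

;; sense(dir→west) ~> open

;; push(x→west) ~> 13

;; move(dir→west) ~> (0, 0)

;; sense(dir→south) ~> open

;; push(x→south) ~> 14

;; move(dir→south) ~> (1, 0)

;; sense(dir→south) ~> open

;; push(x→south) ~> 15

;; move(dir→south) ~> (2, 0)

;; sense(dir→south) ~> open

;; push(x→south) ~> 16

;; move(dir→south) ~> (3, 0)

;; sense(dir→south) ~> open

;; push(x→south) ~> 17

;; move(dir→south) ~> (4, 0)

;; sense(dir→south) ~> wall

;; sense(dir→east) ~> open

;; push(x→east) ~> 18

;; move(dir→east) ~> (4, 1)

;; sense(dir→north) ~> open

;; push(x→north) ~> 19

;; move(dir→north) ~> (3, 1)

;; pop() ~> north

;; move(dir→south) ~> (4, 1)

;; sense(dir→south) ~> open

;; push(x→south) ~> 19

;; move(dir→south) ~> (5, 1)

;; sense(dir→east) ~> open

;; push(x→east) ~> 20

;; move(dir→east) ~> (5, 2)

;; sense(dir→north) ~> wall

;; sense(dir→east) ~> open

;; push(x→east) ~> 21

;; move(dir→east) ~> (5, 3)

;; sense(dir→north) ~> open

;; push(x→north) ~> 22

;; move(dir→north) ~> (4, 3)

;; sense(dir→north) ~> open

;; push(x→north) ~> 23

;; move(dir→north) ~> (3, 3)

;; pop() ~> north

;; move(dir→south) ~> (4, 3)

;; sense(dir→east) ~> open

;; push(x→east) ~> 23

;; move(dir→east) ~> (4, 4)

;; sense(dir→south) ~> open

;; push(x→south) ~> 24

;; move(dir→south) ~> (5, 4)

;; sense(dir→east) ~> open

;; push(x→east) ~> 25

;; move(dir→east) ~> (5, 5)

;; sense(dir→north) ~> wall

;; sense(dir→east) ~> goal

;; move(dir→east) ~> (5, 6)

Answer: (5, 6)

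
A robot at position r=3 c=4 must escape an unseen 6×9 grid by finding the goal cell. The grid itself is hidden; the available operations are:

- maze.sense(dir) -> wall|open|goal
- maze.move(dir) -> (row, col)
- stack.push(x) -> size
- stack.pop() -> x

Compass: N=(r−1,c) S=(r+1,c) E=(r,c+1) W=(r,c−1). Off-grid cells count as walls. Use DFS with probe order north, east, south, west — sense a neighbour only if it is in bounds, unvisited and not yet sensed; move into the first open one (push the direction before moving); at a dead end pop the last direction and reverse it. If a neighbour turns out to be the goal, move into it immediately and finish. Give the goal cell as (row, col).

Using sense on dir=north, and see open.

I invoke push on x=north, and see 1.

Invoking move on dir=north, and get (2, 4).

Using sense on dir=north, yielding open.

I try push on x=north, — result: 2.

Then move on dir=north, and observe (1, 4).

I call sense on dir=north, which returns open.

Now I run push on x=north, and see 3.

Using move on dir=north, — result: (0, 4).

Calling sense on dir=east, — result: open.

I try push on x=east, : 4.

Using move on dir=east, → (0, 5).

Now I run sense on dir=east, and observe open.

Invoking push on x=east, and see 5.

I try move on dir=east, yielding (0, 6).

I run sense on dir=east, giving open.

Then push on x=east, yielding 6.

I try move on dir=east, giving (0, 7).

Now I run sense on dir=east, and see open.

I run push on x=east, and observe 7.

I call move on dir=east, yielding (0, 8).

Using sense on dir=south, — result: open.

I try push on x=south, giving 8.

I try move on dir=south, and observe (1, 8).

I try sense on dir=south, — result: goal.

Using move on dir=south, yielding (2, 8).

Answer: (2, 8)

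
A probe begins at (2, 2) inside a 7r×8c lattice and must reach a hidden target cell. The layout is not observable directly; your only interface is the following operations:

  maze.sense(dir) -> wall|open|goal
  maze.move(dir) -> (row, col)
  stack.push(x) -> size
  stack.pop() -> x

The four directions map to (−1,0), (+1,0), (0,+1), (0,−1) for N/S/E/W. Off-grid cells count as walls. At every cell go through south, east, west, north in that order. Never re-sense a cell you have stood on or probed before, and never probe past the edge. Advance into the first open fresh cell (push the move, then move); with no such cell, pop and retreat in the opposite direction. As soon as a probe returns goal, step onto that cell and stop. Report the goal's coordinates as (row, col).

! 1. sense(dir: south) : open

! 2. push(x: south) : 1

! 3. move(dir: south) : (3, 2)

! 4. sense(dir: south) : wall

! 5. sense(dir: east) : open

! 6. push(x: east) : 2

! 7. move(dir: east) : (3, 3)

! 8. sense(dir: south) : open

! 9. push(x: south) : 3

! 10. move(dir: south) : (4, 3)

! 11. sense(dir: south) : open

! 12. push(x: south) : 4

! 13. move(dir: south) : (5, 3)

! 14. sense(dir: south) : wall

! 15. sense(dir: east) : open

! 16. push(x: east) : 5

! 17. move(dir: east) : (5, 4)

! 18. sense(dir: south) : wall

! 19. sense(dir: east) : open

! 20. push(x: east) : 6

! 21. move(dir: east) : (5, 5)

! 22. sense(dir: south) : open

! 23. push(x: south) : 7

! 24. move(dir: south) : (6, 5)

! 25. sense(dir: east) : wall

! 26. pop() : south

! 27. move(dir: north) : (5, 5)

! 28. sense(dir: east) : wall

! 29. sense(dir: north) : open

! 30. push(x: north) : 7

! 31. move(dir: north) : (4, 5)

! 32. sense(dir: east) : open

! 33. push(x: east) : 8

! 34. move(dir: east) : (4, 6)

! 35. sense(dir: east) : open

! 36. push(x: east) : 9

! 37. move(dir: east) : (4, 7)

! 38. sense(dir: south) : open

! 39. push(x: south) : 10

! 40. move(dir: south) : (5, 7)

! 41. sense(dir: south) : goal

! 42. move(dir: south) : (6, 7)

Answer: (6, 7)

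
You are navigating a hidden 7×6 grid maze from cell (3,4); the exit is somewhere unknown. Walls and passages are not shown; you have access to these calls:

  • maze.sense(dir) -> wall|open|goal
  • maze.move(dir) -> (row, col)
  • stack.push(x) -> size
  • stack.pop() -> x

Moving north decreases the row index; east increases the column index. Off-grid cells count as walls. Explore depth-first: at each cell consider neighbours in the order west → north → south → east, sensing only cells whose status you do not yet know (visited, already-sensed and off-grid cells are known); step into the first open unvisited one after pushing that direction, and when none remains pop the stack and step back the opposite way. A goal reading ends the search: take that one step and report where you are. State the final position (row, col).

I call maze.sense on dir=west, and observe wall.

I try maze.sense on dir=north, : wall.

Next I call maze.sense on dir=south, yielding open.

I invoke stack.push on x=south, and get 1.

Calling maze.move on dir=south, — result: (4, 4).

Then maze.sense on dir=west, : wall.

I try maze.sense on dir=south, → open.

I call stack.push on x=south, : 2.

I use maze.move on dir=south, → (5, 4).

I run maze.sense on dir=west, → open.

Next I call stack.push on x=west, giving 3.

I try maze.move on dir=west, → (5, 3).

Invoking maze.sense on dir=west, and observe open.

I invoke stack.push on x=west, which returns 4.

I try maze.move on dir=west, which returns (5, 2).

Now I run maze.sense on dir=west, — result: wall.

I call maze.sense on dir=north, : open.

I use stack.push on x=north, and get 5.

Now I run maze.move on dir=north, yielding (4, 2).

Now I run maze.sense on dir=west, and observe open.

I call stack.push on x=west, and get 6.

Now I run maze.move on dir=west, → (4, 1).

I run maze.sense on dir=west, giving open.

I call stack.push on x=west, — result: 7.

Now I run maze.move on dir=west, yielding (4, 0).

Next I call maze.sense on dir=north, : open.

Invoking stack.push on x=north, and observe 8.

I try maze.move on dir=north, and see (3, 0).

I invoke maze.sense on dir=north, and observe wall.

I call maze.sense on dir=east, → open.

Invoking stack.push on x=east, yielding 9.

Then maze.move on dir=east, yielding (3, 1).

I try maze.sense on dir=north, → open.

I run stack.push on x=north, and see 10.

I try maze.move on dir=north, — result: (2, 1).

Invoking maze.sense on dir=north, giving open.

Using stack.push on x=north, and get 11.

Next I call maze.move on dir=north, and get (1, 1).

I invoke maze.sense on dir=west, : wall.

Using maze.sense on dir=north, → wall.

I invoke maze.sense on dir=east, and see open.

I call stack.push on x=east, and observe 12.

I call maze.move on dir=east, and get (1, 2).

Calling maze.sense on dir=north, and observe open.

Next I call stack.push on x=north, yielding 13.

Next I call maze.move on dir=north, and see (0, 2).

I call maze.sense on dir=east, : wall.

I call stack.pop, : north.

I invoke maze.move on dir=south, : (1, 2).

Calling maze.sense on dir=south, yielding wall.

Then maze.sense on dir=east, — result: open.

I invoke stack.push on x=east, → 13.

Now I run maze.move on dir=east, and observe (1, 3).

I run maze.sense on dir=south, which returns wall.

Then maze.sense on dir=east, giving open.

I use stack.push on x=east, which returns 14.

Then maze.move on dir=east, giving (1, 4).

I run maze.sense on dir=north, yielding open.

Then stack.push on x=north, : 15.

I invoke maze.move on dir=north, yielding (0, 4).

I call maze.sense on dir=east, and observe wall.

I use stack.pop, which returns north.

Then maze.move on dir=south, which returns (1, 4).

Calling maze.sense on dir=east, and get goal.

Then maze.move on dir=east, and observe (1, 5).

Answer: (1, 5)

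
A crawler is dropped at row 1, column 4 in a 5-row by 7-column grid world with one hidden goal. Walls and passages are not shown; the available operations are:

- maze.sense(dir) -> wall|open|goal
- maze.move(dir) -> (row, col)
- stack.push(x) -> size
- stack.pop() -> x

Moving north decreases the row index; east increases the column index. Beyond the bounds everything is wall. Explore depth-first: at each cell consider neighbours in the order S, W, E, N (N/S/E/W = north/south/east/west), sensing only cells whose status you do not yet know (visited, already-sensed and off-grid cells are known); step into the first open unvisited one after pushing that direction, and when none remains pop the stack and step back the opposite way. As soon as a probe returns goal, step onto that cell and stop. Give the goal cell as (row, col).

# 1. maze.sense(dir→south) -> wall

# 2. maze.sense(dir→west) -> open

# 3. stack.push(x→west) -> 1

# 4. maze.move(dir→west) -> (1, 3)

# 5. maze.sense(dir→south) -> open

# 6. stack.push(x→south) -> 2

# 7. maze.move(dir→south) -> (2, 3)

# 8. maze.sense(dir→south) -> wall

# 9. maze.sense(dir→west) -> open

# 10. stack.push(x→west) -> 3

# 11. maze.move(dir→west) -> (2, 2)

# 12. maze.sense(dir→south) -> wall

# 13. maze.sense(dir→west) -> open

# 14. stack.push(x→west) -> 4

# 15. maze.move(dir→west) -> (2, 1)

# 16. maze.sense(dir→south) -> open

# 17. stack.push(x→south) -> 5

# 18. maze.move(dir→south) -> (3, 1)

# 19. maze.sense(dir→south) -> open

# 20. stack.push(x→south) -> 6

# 21. maze.move(dir→south) -> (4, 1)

# 22. maze.sense(dir→west) -> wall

# 23. maze.sense(dir→east) -> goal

# 24. maze.move(dir→east) -> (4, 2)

Answer: (4, 2)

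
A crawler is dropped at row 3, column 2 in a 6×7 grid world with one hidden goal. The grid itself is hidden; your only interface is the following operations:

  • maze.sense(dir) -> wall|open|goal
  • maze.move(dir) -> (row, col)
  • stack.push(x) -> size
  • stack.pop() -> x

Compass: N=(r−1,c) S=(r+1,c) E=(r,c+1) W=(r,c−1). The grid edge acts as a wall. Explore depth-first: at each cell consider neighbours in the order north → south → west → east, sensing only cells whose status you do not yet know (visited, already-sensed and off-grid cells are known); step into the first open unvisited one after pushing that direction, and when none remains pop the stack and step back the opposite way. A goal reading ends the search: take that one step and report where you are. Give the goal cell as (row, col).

;; 1. maze.sense(dir: north) == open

;; 2. stack.push(x: north) == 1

;; 3. maze.move(dir: north) == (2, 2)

;; 4. maze.sense(dir: north) == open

;; 5. stack.push(x: north) == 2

;; 6. maze.move(dir: north) == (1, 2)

;; 7. maze.sense(dir: north) == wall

;; 8. maze.sense(dir: west) == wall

;; 9. maze.sense(dir: east) == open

;; 10. stack.push(x: east) == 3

;; 11. maze.move(dir: east) == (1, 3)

;; 12. maze.sense(dir: north) == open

;; 13. stack.push(x: north) == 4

;; 14. maze.move(dir: north) == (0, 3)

;; 15. maze.sense(dir: east) == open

;; 16. stack.push(x: east) == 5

;; 17. maze.move(dir: east) == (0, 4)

;; 18. maze.sense(dir: south) == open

;; 19. stack.push(x: south) == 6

;; 20. maze.move(dir: south) == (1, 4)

;; 21. maze.sense(dir: south) == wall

;; 22. maze.sense(dir: east) == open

;; 23. stack.push(x: east) == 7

;; 24. maze.move(dir: east) == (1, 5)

;; 25. maze.sense(dir: north) == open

;; 26. stack.push(x: north) == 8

;; 27. maze.move(dir: north) == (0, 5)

;; 28. maze.sense(dir: east) == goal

;; 29. maze.move(dir: east) == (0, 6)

Answer: (0, 6)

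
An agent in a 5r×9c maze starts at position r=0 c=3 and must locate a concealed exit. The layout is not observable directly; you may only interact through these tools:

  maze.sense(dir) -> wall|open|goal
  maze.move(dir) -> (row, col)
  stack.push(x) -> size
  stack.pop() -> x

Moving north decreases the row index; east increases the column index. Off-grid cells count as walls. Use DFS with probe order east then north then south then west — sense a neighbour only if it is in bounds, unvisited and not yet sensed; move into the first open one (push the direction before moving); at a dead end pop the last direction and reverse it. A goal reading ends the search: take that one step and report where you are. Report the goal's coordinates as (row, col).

-- 1. sense(dir='east') => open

-- 2. push(x='east') => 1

-- 3. move(dir='east') => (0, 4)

-- 4. sense(dir='east') => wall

-- 5. sense(dir='south') => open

-- 6. push(x='south') => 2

-- 7. move(dir='south') => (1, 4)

-- 8. sense(dir='east') => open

-- 9. push(x='east') => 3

-- 10. move(dir='east') => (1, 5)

-- 11. sense(dir='east') => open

-- 12. push(x='east') => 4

-- 13. move(dir='east') => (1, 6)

-- 14. sense(dir='east') => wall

-- 15. sense(dir='north') => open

-- 16. push(x='north') => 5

-- 17. move(dir='north') => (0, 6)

-- 18. sense(dir='east') => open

-- 19. push(x='east') => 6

-- 20. move(dir='east') => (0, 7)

-- 21. sense(dir='east') => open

-- 22. push(x='east') => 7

-- 23. move(dir='east') => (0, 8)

-- 24. sense(dir='south') => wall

-- 25. pop() => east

-- 26. move(dir='west') => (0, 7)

-- 27. pop() => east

-- 28. move(dir='west') => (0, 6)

-- 29. pop() => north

-- 30. move(dir='south') => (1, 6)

-- 31. sense(dir='south') => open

-- 32. push(x='south') => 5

-- 33. move(dir='south') => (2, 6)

-- 34. sense(dir='east') => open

-- 35. push(x='east') => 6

-- 36. move(dir='east') => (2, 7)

-- 37. sense(dir='east') => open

-- 38. push(x='east') => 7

-- 39. move(dir='east') => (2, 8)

-- 40. sense(dir='south') => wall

-- 41. pop() => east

-- 42. move(dir='west') => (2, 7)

-- 43. sense(dir='south') => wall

-- 44. pop() => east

-- 45. move(dir='west') => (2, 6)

-- 46. sense(dir='south') => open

-- 47. push(x='south') => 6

-- 48. move(dir='south') => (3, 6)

-- 49. sense(dir='south') => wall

-- 50. sense(dir='west') => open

-- 51. push(x='west') => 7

-- 52. move(dir='west') => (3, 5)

-- 53. sense(dir='north') => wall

-- 54. sense(dir='south') => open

-- 55. push(x='south') => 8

-- 56. move(dir='south') => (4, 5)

-- 57. sense(dir='west') => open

-- 58. push(x='west') => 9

-- 59. move(dir='west') => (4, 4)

-- 60. sense(dir='north') => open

-- 61. push(x='north') => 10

-- 62. move(dir='north') => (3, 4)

-- 63. sense(dir='north') => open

-- 64. push(x='north') => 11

-- 65. move(dir='north') => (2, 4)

-- 66. sense(dir='west') => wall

-- 67. pop() => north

-- 68. move(dir='south') => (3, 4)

-- 69. sense(dir='west') => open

-- 70. push(x='west') => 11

-- 71. move(dir='west') => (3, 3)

-- 72. sense(dir='south') => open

-- 73. push(x='south') => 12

-- 74. move(dir='south') => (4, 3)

-- 75. sense(dir='west') => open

-- 76. push(x='west') => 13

-- 77. move(dir='west') => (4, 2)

-- 78. sense(dir='north') => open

-- 79. push(x='north') => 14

-- 80. move(dir='north') => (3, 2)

-- 81. sense(dir='north') => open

-- 82. push(x='north') => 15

-- 83. move(dir='north') => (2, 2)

-- 84. sense(dir='north') => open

-- 85. push(x='north') => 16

-- 86. move(dir='north') => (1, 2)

-- 87. sense(dir='east') => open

-- 88. push(x='east') => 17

-- 89. move(dir='east') => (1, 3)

-- 90. pop() => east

-- 91. move(dir='west') => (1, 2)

-- 92. sense(dir='north') => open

-- 93. push(x='north') => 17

-- 94. move(dir='north') => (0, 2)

-- 95. sense(dir='west') => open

-- 96. push(x='west') => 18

-- 97. move(dir='west') => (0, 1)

-- 98. sense(dir='south') => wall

-- 99. sense(dir='west') => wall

-- 100. pop() => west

-- 101. move(dir='east') => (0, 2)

-- 102. pop() => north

-- 103. move(dir='south') => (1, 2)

-- 104. pop() => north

-- 105. move(dir='south') => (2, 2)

-- 106. sense(dir='west') => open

-- 107. push(x='west') => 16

-- 108. move(dir='west') => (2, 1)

-- 109. sense(dir='south') => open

-- 110. push(x='south') => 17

-- 111. move(dir='south') => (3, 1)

-- 112. sense(dir='south') => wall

-- 113. sense(dir='west') => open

-- 114. push(x='west') => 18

-- 115. move(dir='west') => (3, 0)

-- 116. sense(dir='north') => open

-- 117. push(x='north') => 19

-- 118. move(dir='north') => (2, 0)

-- 119. sense(dir='north') => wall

-- 120. pop() => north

-- 121. move(dir='south') => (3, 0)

-- 122. sense(dir='south') => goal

-- 123. move(dir='south') => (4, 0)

Answer: (4, 0)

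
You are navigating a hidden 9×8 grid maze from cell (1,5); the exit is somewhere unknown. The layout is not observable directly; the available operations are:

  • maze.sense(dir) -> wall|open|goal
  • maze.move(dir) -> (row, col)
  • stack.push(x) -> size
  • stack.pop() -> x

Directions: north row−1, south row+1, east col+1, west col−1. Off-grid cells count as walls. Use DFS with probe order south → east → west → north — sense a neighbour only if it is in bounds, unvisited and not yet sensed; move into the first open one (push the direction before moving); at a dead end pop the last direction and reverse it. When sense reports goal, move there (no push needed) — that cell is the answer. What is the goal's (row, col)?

# sense(south) == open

# push(south) == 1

# move(south) == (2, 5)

# sense(south) == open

# push(south) == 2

# move(south) == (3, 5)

# sense(south) == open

# push(south) == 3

# move(south) == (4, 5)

# sense(south) == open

# push(south) == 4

# move(south) == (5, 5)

# sense(south) == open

# push(south) == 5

# move(south) == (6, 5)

# sense(south) == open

# push(south) == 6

# move(south) == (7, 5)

# sense(south) == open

# push(south) == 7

# move(south) == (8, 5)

# sense(east) == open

# push(east) == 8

# move(east) == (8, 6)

# sense(east) == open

# push(east) == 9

# move(east) == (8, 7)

# sense(north) == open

# push(north) == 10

# move(north) == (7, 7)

# sense(west) == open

# push(west) == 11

# move(west) == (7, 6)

# sense(north) == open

# push(north) == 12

# move(north) == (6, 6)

# sense(east) == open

# push(east) == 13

# move(east) == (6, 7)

# sense(north) == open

# push(north) == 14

# move(north) == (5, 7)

# sense(west) == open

# push(west) == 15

# move(west) == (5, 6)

# sense(north) == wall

# pop() == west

# move(east) == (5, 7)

# sense(north) == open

# push(north) == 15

# move(north) == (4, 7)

# sense(north) == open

# push(north) == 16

# move(north) == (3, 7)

# sense(west) == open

# push(west) == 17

# move(west) == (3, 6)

# sense(north) == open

# push(north) == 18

# move(north) == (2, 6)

# sense(east) == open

# push(east) == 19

# move(east) == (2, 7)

# sense(north) == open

# push(north) == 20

# move(north) == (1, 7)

# sense(west) == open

# push(west) == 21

# move(west) == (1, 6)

# sense(north) == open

# push(north) == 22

# move(north) == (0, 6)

# sense(east) == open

# push(east) == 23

# move(east) == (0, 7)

# pop() == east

# move(west) == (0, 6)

# sense(west) == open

# push(west) == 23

# move(west) == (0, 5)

# sense(west) == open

# push(west) == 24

# move(west) == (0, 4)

# sense(south) == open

# push(south) == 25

# move(south) == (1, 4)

# sense(south) == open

# push(south) == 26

# move(south) == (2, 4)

# sense(south) == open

# push(south) == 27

# move(south) == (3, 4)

# sense(south) == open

# push(south) == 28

# move(south) == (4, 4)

# sense(south) == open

# push(south) == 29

# move(south) == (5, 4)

# sense(south) == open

# push(south) == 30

# move(south) == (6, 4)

# sense(south) == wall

# sense(west) == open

# push(west) == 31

# move(west) == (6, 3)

# sense(south) == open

# push(south) == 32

# move(south) == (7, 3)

# sense(south) == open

# push(south) == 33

# move(south) == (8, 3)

# sense(east) == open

# push(east) == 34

# move(east) == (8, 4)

# pop() == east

# move(west) == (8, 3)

# sense(west) == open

# push(west) == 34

# move(west) == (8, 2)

# sense(west) == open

# push(west) == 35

# move(west) == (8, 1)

# sense(west) == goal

# move(west) == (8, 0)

Answer: (8, 0)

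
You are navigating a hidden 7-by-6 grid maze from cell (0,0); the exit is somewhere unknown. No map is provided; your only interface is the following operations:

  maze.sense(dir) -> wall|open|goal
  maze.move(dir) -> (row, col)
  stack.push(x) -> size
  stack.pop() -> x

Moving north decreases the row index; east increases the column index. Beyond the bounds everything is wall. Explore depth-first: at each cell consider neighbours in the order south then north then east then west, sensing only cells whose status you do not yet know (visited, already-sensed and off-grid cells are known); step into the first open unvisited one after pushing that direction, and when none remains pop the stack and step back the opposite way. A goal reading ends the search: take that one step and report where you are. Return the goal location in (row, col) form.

I try maze.sense with south, giving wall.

Calling maze.sense with east, which returns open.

I call stack.push with east, which returns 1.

Next I call maze.move with east, and get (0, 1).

Using maze.sense with south, which returns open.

Invoking stack.push with south, and see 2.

I try maze.move with south, and observe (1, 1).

I call maze.sense with south, and see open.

Using stack.push with south, and observe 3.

Calling maze.move with south, yielding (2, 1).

I use maze.sense with south, and observe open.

Now I run stack.push with south, which returns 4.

Invoking maze.move with south, and see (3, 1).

Using maze.sense with south, : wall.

Calling maze.sense with east, — result: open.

Using stack.push with east, : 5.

Calling maze.move with east, and see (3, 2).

Next I call maze.sense with south, and see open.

Calling stack.push with south, : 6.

Then maze.move with south, and observe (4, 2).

Next I call maze.sense with south, which returns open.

I call stack.push with south, which returns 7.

I run maze.move with south, and observe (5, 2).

I run maze.sense with south, and see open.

I call stack.push with south, — result: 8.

Now I run maze.move with south, which returns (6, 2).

I try maze.sense with east, giving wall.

Using maze.sense with west, and get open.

I invoke stack.push with west, : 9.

Calling maze.move with west, and get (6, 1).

Next I call maze.sense with north, yielding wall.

Next I call maze.sense with west, : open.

I use stack.push with west, and see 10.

Then maze.move with west, and observe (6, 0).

I use maze.sense with north, : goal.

I try maze.move with north, → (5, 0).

Answer: (5, 0)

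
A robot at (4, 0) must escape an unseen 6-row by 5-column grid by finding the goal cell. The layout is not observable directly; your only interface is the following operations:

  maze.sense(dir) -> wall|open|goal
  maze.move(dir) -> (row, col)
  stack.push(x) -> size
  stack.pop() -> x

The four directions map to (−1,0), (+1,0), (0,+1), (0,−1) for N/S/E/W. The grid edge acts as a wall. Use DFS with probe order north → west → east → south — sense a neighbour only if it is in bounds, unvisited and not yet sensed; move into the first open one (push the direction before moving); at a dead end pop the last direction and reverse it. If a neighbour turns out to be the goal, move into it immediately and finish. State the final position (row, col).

Action: maze.sense[north]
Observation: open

Action: stack.push[north]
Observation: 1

Action: maze.move[north]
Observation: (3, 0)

Action: maze.sense[north]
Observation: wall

Action: maze.sense[east]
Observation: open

Action: stack.push[east]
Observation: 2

Action: maze.move[east]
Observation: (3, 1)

Action: maze.sense[north]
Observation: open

Action: stack.push[north]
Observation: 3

Action: maze.move[north]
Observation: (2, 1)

Action: maze.sense[north]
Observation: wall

Action: maze.sense[east]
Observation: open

Action: stack.push[east]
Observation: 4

Action: maze.move[east]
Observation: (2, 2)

Action: maze.sense[north]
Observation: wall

Action: maze.sense[east]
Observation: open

Action: stack.push[east]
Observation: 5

Action: maze.move[east]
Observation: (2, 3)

Action: maze.sense[north]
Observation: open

Action: stack.push[north]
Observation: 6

Action: maze.move[north]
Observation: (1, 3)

Action: maze.sense[north]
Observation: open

Action: stack.push[north]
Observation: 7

Action: maze.move[north]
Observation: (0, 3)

Action: maze.sense[west]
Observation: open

Action: stack.push[west]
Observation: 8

Action: maze.move[west]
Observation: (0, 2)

Action: maze.sense[west]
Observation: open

Action: stack.push[west]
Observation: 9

Action: maze.move[west]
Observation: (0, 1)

Action: maze.sense[west]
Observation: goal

Action: maze.move[west]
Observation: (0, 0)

Answer: (0, 0)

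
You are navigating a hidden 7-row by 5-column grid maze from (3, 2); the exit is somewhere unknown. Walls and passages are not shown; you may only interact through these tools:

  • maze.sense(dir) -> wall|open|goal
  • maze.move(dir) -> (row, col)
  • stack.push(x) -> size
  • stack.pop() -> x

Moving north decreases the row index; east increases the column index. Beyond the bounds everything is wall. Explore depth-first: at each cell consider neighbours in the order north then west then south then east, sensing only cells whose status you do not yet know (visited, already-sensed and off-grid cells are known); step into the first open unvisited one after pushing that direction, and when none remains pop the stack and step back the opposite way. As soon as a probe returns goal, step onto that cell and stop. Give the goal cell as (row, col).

% sense(dir='north') : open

% push(x='north') : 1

% move(dir='north') : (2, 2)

% sense(dir='north') : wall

% sense(dir='west') : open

% push(x='west') : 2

% move(dir='west') : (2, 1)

% sense(dir='north') : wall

% sense(dir='west') : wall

% sense(dir='south') : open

% push(x='south') : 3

% move(dir='south') : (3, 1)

% sense(dir='west') : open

% push(x='west') : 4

% move(dir='west') : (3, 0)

% sense(dir='south') : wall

% pop() : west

% move(dir='east') : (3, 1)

% sense(dir='south') : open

% push(x='south') : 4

% move(dir='south') : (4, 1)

% sense(dir='south') : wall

% sense(dir='east') : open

% push(x='east') : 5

% move(dir='east') : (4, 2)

% sense(dir='south') : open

% push(x='south') : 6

% move(dir='south') : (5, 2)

% sense(dir='south') : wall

% sense(dir='east') : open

% push(x='east') : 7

% move(dir='east') : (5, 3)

% sense(dir='north') : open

% push(x='north') : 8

% move(dir='north') : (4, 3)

% sense(dir='north') : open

% push(x='north') : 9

% move(dir='north') : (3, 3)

% sense(dir='north') : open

% push(x='north') : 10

% move(dir='north') : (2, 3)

% sense(dir='north') : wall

% sense(dir='east') : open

% push(x='east') : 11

% move(dir='east') : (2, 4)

% sense(dir='north') : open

% push(x='north') : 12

% move(dir='north') : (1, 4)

% sense(dir='north') : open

% push(x='north') : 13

% move(dir='north') : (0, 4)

% sense(dir='west') : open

% push(x='west') : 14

% move(dir='west') : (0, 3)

% sense(dir='west') : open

% push(x='west') : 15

% move(dir='west') : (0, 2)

% sense(dir='west') : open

% push(x='west') : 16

% move(dir='west') : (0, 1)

% sense(dir='west') : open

% push(x='west') : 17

% move(dir='west') : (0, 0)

% sense(dir='south') : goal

% move(dir='south') : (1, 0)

Answer: (1, 0)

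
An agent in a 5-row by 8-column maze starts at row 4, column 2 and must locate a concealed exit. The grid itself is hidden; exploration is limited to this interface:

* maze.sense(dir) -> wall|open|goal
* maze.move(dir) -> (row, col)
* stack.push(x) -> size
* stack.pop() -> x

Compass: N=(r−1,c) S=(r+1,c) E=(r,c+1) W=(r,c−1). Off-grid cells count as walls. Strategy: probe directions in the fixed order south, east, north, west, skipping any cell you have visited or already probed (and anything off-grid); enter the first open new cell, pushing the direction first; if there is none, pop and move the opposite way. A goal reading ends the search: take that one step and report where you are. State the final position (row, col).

Now I run maze.sense using dir=east, and observe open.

I run stack.push using x=east, and observe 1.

I use maze.move using dir=east, which returns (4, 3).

Then maze.sense using dir=east, giving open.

Calling stack.push using x=east, → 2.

I try maze.move using dir=east, and see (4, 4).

Invoking maze.sense using dir=east, yielding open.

I invoke stack.push using x=east, → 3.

Next I call maze.move using dir=east, which returns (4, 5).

I run maze.sense using dir=east, and see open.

Next I call stack.push using x=east, yielding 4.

Invoking maze.move using dir=east, yielding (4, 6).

I try maze.sense using dir=east, and get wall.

Next I call maze.sense using dir=north, and observe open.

Now I run stack.push using x=north, and get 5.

Using maze.move using dir=north, and get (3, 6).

Using maze.sense using dir=east, : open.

Calling stack.push using x=east, which returns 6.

Now I run maze.move using dir=east, which returns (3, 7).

Invoking maze.sense using dir=north, and get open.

Using stack.push using x=north, and see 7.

Calling maze.move using dir=north, → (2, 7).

I invoke maze.sense using dir=north, and observe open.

Using stack.push using x=north, yielding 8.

Invoking maze.move using dir=north, : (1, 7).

Using maze.sense using dir=north, and observe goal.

I invoke maze.move using dir=north, which returns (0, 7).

Answer: (0, 7)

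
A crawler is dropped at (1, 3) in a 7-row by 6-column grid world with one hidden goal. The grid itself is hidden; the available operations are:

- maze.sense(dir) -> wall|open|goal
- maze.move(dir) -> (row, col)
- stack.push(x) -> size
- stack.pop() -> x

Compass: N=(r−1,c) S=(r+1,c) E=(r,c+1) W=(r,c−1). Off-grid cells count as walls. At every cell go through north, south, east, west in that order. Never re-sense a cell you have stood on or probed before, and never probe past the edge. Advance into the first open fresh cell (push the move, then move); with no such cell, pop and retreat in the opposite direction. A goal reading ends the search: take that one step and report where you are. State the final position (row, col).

-> sense(north)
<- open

-> push(north)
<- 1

-> move(north)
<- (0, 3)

-> sense(east)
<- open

-> push(east)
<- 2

-> move(east)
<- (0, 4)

-> sense(south)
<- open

-> push(south)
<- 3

-> move(south)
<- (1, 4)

-> sense(south)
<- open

-> push(south)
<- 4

-> move(south)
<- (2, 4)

-> sense(south)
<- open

-> push(south)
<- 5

-> move(south)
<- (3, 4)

-> sense(south)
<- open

-> push(south)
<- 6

-> move(south)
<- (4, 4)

-> sense(south)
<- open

-> push(south)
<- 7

-> move(south)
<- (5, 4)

-> sense(south)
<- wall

-> sense(east)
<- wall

-> sense(west)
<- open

-> push(west)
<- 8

-> move(west)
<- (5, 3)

-> sense(north)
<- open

-> push(north)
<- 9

-> move(north)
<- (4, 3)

-> sense(north)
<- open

-> push(north)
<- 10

-> move(north)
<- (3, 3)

-> sense(north)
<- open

-> push(north)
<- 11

-> move(north)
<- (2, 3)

-> sense(west)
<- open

-> push(west)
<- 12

-> move(west)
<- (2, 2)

-> sense(north)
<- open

-> push(north)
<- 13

-> move(north)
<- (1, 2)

-> sense(north)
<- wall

-> sense(west)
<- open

-> push(west)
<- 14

-> move(west)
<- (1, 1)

-> sense(north)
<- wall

-> sense(south)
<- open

-> push(south)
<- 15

-> move(south)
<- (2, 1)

-> sense(south)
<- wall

-> sense(west)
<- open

-> push(west)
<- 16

-> move(west)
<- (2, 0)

-> sense(north)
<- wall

-> sense(south)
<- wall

-> pop()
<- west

-> move(east)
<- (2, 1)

-> pop()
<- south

-> move(north)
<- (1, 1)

-> pop()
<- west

-> move(east)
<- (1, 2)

-> pop()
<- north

-> move(south)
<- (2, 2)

-> sense(south)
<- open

-> push(south)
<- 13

-> move(south)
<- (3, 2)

-> sense(south)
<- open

-> push(south)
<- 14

-> move(south)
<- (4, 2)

-> sense(south)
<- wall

-> sense(west)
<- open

-> push(west)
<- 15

-> move(west)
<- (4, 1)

-> sense(south)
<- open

-> push(south)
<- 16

-> move(south)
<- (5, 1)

-> sense(south)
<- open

-> push(south)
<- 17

-> move(south)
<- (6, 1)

-> sense(east)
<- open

-> push(east)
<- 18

-> move(east)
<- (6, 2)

-> sense(east)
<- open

-> push(east)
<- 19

-> move(east)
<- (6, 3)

-> pop()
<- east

-> move(west)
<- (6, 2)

-> pop()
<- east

-> move(west)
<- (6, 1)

-> sense(west)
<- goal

-> move(west)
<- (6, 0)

Answer: (6, 0)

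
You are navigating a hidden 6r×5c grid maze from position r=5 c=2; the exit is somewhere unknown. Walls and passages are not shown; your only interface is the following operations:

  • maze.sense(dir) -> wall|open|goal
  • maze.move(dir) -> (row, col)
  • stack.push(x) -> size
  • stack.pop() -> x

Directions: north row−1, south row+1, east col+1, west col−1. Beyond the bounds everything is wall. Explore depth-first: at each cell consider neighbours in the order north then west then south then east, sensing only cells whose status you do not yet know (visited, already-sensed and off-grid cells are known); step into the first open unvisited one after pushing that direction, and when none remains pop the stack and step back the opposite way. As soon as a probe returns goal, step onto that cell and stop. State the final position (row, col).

! maze.sense(dir: north) ~> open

! stack.push(x: north) ~> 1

! maze.move(dir: north) ~> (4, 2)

! maze.sense(dir: north) ~> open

! stack.push(x: north) ~> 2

! maze.move(dir: north) ~> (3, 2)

! maze.sense(dir: north) ~> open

! stack.push(x: north) ~> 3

! maze.move(dir: north) ~> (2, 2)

! maze.sense(dir: north) ~> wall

! maze.sense(dir: west) ~> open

! stack.push(x: west) ~> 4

! maze.move(dir: west) ~> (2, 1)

! maze.sense(dir: north) ~> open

! stack.push(x: north) ~> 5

! maze.move(dir: north) ~> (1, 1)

! maze.sense(dir: north) ~> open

! stack.push(x: north) ~> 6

! maze.move(dir: north) ~> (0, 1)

! maze.sense(dir: west) ~> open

! stack.push(x: west) ~> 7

! maze.move(dir: west) ~> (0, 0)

! maze.sense(dir: south) ~> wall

! stack.pop() ~> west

! maze.move(dir: east) ~> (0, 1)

! maze.sense(dir: east) ~> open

! stack.push(x: east) ~> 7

! maze.move(dir: east) ~> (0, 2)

! maze.sense(dir: east) ~> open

! stack.push(x: east) ~> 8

! maze.move(dir: east) ~> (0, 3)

! maze.sense(dir: south) ~> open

! stack.push(x: south) ~> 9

! maze.move(dir: south) ~> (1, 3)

! maze.sense(dir: south) ~> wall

! maze.sense(dir: east) ~> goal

! maze.move(dir: east) ~> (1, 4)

Answer: (1, 4)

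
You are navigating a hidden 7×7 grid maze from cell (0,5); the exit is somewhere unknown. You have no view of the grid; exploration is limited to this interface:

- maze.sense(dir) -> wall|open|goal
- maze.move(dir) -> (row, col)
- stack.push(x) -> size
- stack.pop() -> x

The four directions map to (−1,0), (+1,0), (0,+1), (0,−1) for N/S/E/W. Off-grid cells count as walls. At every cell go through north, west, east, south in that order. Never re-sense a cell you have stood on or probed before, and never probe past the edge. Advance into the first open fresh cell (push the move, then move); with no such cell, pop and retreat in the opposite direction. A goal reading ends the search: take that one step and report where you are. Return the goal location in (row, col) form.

// maze.sense(dir: west) == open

// stack.push(x: west) == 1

// maze.move(dir: west) == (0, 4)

// maze.sense(dir: west) == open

// stack.push(x: west) == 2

// maze.move(dir: west) == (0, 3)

// maze.sense(dir: west) == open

// stack.push(x: west) == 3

// maze.move(dir: west) == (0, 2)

// maze.sense(dir: west) == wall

// maze.sense(dir: south) == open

// stack.push(x: south) == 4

// maze.move(dir: south) == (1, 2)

// maze.sense(dir: west) == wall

// maze.sense(dir: east) == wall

// maze.sense(dir: south) == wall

// stack.pop() == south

// maze.move(dir: north) == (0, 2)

// stack.pop() == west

// maze.move(dir: east) == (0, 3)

// stack.pop() == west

// maze.move(dir: east) == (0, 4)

// maze.sense(dir: south) == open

// stack.push(x: south) == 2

// maze.move(dir: south) == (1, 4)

// maze.sense(dir: east) == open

// stack.push(x: east) == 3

// maze.move(dir: east) == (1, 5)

// maze.sense(dir: east) == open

// stack.push(x: east) == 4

// maze.move(dir: east) == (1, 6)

// maze.sense(dir: north) == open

// stack.push(x: north) == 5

// maze.move(dir: north) == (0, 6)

// stack.pop() == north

// maze.move(dir: south) == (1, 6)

// maze.sense(dir: south) == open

// stack.push(x: south) == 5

// maze.move(dir: south) == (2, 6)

// maze.sense(dir: west) == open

// stack.push(x: west) == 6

// maze.move(dir: west) == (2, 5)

// maze.sense(dir: west) == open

// stack.push(x: west) == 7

// maze.move(dir: west) == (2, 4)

// maze.sense(dir: west) == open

// stack.push(x: west) == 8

// maze.move(dir: west) == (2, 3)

// maze.sense(dir: south) == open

// stack.push(x: south) == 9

// maze.move(dir: south) == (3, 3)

// maze.sense(dir: west) == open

// stack.push(x: west) == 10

// maze.move(dir: west) == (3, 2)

// maze.sense(dir: west) == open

// stack.push(x: west) == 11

// maze.move(dir: west) == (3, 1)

// maze.sense(dir: north) == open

// stack.push(x: north) == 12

// maze.move(dir: north) == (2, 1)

// maze.sense(dir: west) == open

// stack.push(x: west) == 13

// maze.move(dir: west) == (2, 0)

// maze.sense(dir: north) == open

// stack.push(x: north) == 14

// maze.move(dir: north) == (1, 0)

// maze.sense(dir: north) == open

// stack.push(x: north) == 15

// maze.move(dir: north) == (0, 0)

// stack.pop() == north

// maze.move(dir: south) == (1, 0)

// stack.pop() == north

// maze.move(dir: south) == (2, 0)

// maze.sense(dir: south) == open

// stack.push(x: south) == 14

// maze.move(dir: south) == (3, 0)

// maze.sense(dir: south) == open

// stack.push(x: south) == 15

// maze.move(dir: south) == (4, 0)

// maze.sense(dir: east) == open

// stack.push(x: east) == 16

// maze.move(dir: east) == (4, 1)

// maze.sense(dir: east) == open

// stack.push(x: east) == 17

// maze.move(dir: east) == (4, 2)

// maze.sense(dir: east) == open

// stack.push(x: east) == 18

// maze.move(dir: east) == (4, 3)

// maze.sense(dir: east) == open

// stack.push(x: east) == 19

// maze.move(dir: east) == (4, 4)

// maze.sense(dir: north) == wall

// maze.sense(dir: east) == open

// stack.push(x: east) == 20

// maze.move(dir: east) == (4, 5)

// maze.sense(dir: north) == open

// stack.push(x: north) == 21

// maze.move(dir: north) == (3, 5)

// maze.sense(dir: east) == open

// stack.push(x: east) == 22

// maze.move(dir: east) == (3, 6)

// maze.sense(dir: south) == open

// stack.push(x: south) == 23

// maze.move(dir: south) == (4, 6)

// maze.sense(dir: south) == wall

// stack.pop() == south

// maze.move(dir: north) == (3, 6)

// stack.pop() == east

// maze.move(dir: west) == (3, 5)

// stack.pop() == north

// maze.move(dir: south) == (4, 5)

// maze.sense(dir: south) == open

// stack.push(x: south) == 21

// maze.move(dir: south) == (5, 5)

// maze.sense(dir: west) == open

// stack.push(x: west) == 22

// maze.move(dir: west) == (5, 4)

// maze.sense(dir: west) == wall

// maze.sense(dir: south) == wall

// stack.pop() == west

// maze.move(dir: east) == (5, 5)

// maze.sense(dir: south) == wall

// stack.pop() == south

// maze.move(dir: north) == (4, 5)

// stack.pop() == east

// maze.move(dir: west) == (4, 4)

// stack.pop() == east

// maze.move(dir: west) == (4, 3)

// stack.pop() == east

// maze.move(dir: west) == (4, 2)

// maze.sense(dir: south) == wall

// stack.pop() == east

// maze.move(dir: west) == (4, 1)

// maze.sense(dir: south) == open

// stack.push(x: south) == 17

// maze.move(dir: south) == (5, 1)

// maze.sense(dir: west) == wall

// maze.sense(dir: south) == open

// stack.push(x: south) == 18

// maze.move(dir: south) == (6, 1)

// maze.sense(dir: west) == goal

// maze.move(dir: west) == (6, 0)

Answer: (6, 0)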